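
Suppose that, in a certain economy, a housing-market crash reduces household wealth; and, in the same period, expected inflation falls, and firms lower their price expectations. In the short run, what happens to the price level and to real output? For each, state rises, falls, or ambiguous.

The first event is a negative demand shock: AD shifts left, which by itself pushes P down and Y down.
The second is a favourable supply shock: SRAS shifts right, which by itself pushes P down and Y up.
Both shocks push P down, so P falls. The two shocks push Y in opposite directions, so the effect on Y is ambiguous.

Price level: falls; output: ambiguous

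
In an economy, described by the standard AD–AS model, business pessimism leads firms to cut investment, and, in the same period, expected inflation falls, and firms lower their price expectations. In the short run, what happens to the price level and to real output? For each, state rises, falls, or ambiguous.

The first event is a negative demand shock: AD shifts left, which by itself pushes P down and Y down.
The second is a favourable supply shock: SRAS shifts right, which by itself pushes P down and Y up.
Both shocks push P down, so P falls. The two shocks push Y in opposite directions, so the effect on Y is ambiguous.

Price level: falls; output: ambiguous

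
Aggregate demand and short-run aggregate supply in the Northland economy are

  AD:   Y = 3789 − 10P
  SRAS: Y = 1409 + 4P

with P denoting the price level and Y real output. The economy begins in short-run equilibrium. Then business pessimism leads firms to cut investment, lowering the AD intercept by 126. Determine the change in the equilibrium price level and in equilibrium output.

ΔP = -9, ΔY = -36

This is a negative demand shock: AD shifts left.
New AD: Y = 3663 − 10P.
Set AD = SRAS: 3663 − 10P = 1409 + 4P, so 2254 = 14P and P = 161.
Y = 3663 − 10·161 = 2053.
Initially P = 170, Y = 2089, so ΔP = -9 and ΔY = -36.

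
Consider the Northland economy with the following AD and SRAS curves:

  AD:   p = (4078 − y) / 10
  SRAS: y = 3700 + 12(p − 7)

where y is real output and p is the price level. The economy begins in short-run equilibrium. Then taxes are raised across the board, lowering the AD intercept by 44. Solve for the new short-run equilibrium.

This is a negative demand shock: AD shifts left.
New AD: y = 4034 − 10p.
SRAS can be written y = 3616 + 12p.
Set AD = SRAS: 4034 − 10p = 3616 + 12p, so 418 = 22p and p = 19.
y = 4034 − 10·19 = 3844.

p = 19, y = 3844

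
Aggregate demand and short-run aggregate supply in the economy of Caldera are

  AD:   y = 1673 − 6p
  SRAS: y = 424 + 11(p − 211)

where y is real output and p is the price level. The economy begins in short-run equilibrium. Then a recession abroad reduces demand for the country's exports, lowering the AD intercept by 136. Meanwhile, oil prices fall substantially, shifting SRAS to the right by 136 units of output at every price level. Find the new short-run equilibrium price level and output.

After both shocks: AD is y = 1537 − 6p and SRAS is y = 11p − 1761.
Setting them equal: 3298 = 17p, so p = 194.
y = 1537 − 6·194 = 373.

p = 194, y = 373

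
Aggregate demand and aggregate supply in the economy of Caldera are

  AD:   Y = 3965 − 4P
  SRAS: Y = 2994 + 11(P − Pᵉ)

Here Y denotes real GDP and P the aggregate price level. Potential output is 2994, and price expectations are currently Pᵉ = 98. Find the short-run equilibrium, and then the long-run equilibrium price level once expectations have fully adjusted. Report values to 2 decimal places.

Short run: P = 136.60, Y = 3418.60. Long run: P = 242.75.

Short run: with Pᵉ = 98, SRAS is Y = 1916 + 11P. Setting AD = SRAS gives 2049 = 15P, so P = 136.60 and Y = 3965 − 4P = 3418.60.
Output 3418.60 is above potential 2994, so over time expected prices rise and SRAS shifts left until Y returns to 2994.
Long run: Y = 2994 on the AD curve gives 2994 = 3965 − 4P, so P = 242.75.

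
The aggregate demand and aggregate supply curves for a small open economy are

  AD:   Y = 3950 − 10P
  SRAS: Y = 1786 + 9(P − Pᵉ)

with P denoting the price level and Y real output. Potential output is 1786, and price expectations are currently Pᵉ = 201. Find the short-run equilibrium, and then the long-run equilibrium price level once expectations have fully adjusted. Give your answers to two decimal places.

Short run: with Pᵉ = 201, SRAS is Y = 9P − 23. Setting AD = SRAS gives 3973 = 19P, so P = 209.11 and Y = 3950 − 10P = 1858.95.
Output 1858.95 is above potential 1786, so over time expected prices rise and SRAS shifts left until Y returns to 1786.
Long run: Y = 1786 on the AD curve gives 1786 = 3950 − 10P, so P = 216.40.

Short run: P = 209.11, Y = 1858.95. Long run: P = 216.40.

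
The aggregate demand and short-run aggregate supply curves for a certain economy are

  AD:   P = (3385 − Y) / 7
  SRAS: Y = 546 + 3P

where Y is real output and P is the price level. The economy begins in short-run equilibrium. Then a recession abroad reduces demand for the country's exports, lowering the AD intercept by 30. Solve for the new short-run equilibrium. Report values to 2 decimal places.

P = 280.90, Y = 1388.70

This is a negative demand shock: AD shifts left.
New AD: Y = 3355 − 7P.
Set AD = SRAS: 3355 − 7P = 546 + 3P, so 2809 = 10P and P = 280.90.
Substituting into AD, Y = 1388.70.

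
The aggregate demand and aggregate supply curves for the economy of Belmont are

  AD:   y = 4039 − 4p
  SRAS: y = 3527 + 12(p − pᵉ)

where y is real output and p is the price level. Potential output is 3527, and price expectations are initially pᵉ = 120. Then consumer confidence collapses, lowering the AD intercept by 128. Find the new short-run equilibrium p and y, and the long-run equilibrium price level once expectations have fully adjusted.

Short run: p = 114, y = 3455. Long run: p = 96.

AD shifts left: new AD is y = 3911 − 4p. With pᵉ = 120, SRAS is y = 2087 + 12p.
Short run: 3911 − 4p = 2087 + 12p gives 1824 = 16p, so p = 114 and y = 3911 − 4·114 = 3455.
y = 3455 is below potential 3527; expectations adjust and SRAS shifts right until y = 3527.
Long run: on the new AD curve, 3527 = 3911 − 4p gives p = 96.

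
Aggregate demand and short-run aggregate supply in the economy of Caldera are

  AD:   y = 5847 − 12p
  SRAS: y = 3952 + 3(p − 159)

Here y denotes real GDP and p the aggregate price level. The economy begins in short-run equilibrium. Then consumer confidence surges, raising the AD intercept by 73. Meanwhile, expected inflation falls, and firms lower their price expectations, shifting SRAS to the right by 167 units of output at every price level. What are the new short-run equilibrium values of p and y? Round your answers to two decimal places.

After both shocks: AD is y = 5920 − 12p and SRAS is y = 3642 + 3p.
Setting them equal: 2278 = 15p, so p = 151.87.
Substituting into AD, y = 4097.60.

p = 151.87, y = 4097.60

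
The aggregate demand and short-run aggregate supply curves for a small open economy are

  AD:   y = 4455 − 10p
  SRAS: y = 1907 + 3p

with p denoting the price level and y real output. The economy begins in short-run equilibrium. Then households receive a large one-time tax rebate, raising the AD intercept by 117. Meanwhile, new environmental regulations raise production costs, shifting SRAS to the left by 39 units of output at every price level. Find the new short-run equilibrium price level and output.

p = 208, y = 2492

After both shocks: AD is y = 4572 − 10p and SRAS is y = 1868 + 3p.
Setting them equal: 2704 = 13p, so p = 208.
y = 4572 − 10·208 = 2492.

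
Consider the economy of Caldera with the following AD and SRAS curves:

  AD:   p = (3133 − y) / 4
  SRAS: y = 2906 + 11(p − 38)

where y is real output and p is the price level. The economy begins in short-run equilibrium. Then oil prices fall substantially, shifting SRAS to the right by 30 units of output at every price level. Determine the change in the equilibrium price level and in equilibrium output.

Δp = -2, Δy = +8

This is a positive supply shock: SRAS shifts right.
New SRAS: y = 2518 + 11p.
Set AD = SRAS: 3133 − 4p = 2518 + 11p, so 615 = 15p and p = 41.
y = 3133 − 4·41 = 2969.
Initially p = 43, y = 2961, so Δp = -2 and Δy = +8.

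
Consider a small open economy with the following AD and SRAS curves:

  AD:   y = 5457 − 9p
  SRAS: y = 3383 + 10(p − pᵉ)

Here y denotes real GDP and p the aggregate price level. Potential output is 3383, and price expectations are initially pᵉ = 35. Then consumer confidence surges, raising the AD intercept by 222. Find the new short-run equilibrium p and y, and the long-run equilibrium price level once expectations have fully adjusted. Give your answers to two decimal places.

AD shifts right: new AD is y = 5679 − 9p. With pᵉ = 35, SRAS is y = 3033 + 10p.
Short run: 5679 − 9p = 3033 + 10p gives 2646 = 19p, so p = 139.26 and y = 5679 − 9p = 4425.63.
y = 4425.63 is above potential 3383; expectations adjust and SRAS shifts left until y = 3383.
Long run: on the new AD curve, 3383 = 5679 − 9p gives p = 255.11.

Short run: p = 139.26, y = 4425.63. Long run: p = 255.11.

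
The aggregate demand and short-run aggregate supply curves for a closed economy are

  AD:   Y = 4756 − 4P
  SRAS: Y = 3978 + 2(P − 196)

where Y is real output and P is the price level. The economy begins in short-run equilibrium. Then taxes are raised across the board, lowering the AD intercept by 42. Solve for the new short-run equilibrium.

This is a negative demand shock: AD shifts left.
New AD: Y = 4714 − 4P.
SRAS can be written Y = 3586 + 2P.
Set AD = SRAS: 4714 − 4P = 3586 + 2P, so 1128 = 6P and P = 188.
Y = 4714 − 4·188 = 3962.

P = 188, Y = 3962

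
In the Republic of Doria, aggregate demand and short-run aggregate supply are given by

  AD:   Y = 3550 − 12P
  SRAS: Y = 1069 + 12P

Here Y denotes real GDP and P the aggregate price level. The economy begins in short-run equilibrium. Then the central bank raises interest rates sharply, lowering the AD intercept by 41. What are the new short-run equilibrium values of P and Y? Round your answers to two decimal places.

This is a negative demand shock: AD shifts left.
New AD: Y = 3509 − 12P.
Set AD = SRAS: 3509 − 12P = 1069 + 12P, so 2440 = 24P and P = 101.67.
Substituting into AD, Y = 2289.00.

P = 101.67, Y = 2289.00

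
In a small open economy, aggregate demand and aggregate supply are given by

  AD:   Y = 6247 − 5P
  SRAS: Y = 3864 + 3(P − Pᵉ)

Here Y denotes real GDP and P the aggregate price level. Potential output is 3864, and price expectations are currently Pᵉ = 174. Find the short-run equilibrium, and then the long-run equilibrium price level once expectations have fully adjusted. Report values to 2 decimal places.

Short run: P = 363.13, Y = 4431.38. Long run: P = 476.60.

Short run: with Pᵉ = 174, SRAS is Y = 3342 + 3P. Setting AD = SRAS gives 2905 = 8P, so P = 363.13 and Y = 6247 − 5P = 4431.38.
Output 4431.38 is above potential 3864, so over time expected prices rise and SRAS shifts left until Y returns to 3864.
Long run: Y = 3864 on the AD curve gives 3864 = 6247 − 5P, so P = 476.60.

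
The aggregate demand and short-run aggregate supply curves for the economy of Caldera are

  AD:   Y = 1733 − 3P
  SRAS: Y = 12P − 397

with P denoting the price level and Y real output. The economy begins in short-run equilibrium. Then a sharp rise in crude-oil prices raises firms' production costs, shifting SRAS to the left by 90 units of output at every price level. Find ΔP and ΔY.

This is a negative supply shock: SRAS shifts left.
New SRAS: Y = 12P − 487.
Set AD = SRAS: 1733 − 3P = 12P − 487, so 2220 = 15P and P = 148.
Y = 1733 − 3·148 = 1289.
Initially P = 142, Y = 1307, so ΔP = +6 and ΔY = -18.

ΔP = +6, ΔY = -18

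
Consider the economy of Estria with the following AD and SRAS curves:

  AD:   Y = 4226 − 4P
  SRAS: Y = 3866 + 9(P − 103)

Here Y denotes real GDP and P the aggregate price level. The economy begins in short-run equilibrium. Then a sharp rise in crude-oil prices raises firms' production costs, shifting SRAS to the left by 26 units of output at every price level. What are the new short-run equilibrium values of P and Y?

This is a negative supply shock: SRAS shifts left.
New SRAS: Y = 2913 + 9P.
Set AD = SRAS: 4226 − 4P = 2913 + 9P, so 1313 = 13P and P = 101.
Y = 4226 − 4·101 = 3822.

P = 101, Y = 3822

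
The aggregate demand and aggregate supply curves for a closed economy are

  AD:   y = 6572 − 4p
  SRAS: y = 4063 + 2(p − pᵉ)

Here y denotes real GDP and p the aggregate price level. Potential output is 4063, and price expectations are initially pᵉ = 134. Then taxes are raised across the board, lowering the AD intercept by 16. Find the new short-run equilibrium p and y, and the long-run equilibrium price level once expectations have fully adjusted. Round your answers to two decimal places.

Short run: p = 460.17, y = 4715.33. Long run: p = 623.25.

AD shifts left: new AD is y = 6556 − 4p. With pᵉ = 134, SRAS is y = 3795 + 2p.
Short run: 6556 − 4p = 3795 + 2p gives 2761 = 6p, so p = 460.17 and y = 6556 − 4p = 4715.33.
y = 4715.33 is above potential 4063; expectations adjust and SRAS shifts left until y = 4063.
Long run: on the new AD curve, 4063 = 6556 − 4p gives p = 623.25.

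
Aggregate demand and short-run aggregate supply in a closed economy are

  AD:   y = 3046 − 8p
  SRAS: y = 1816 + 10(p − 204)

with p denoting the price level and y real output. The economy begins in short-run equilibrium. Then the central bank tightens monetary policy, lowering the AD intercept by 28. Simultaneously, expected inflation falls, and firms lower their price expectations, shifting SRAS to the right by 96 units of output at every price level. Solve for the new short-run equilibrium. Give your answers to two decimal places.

p = 174.78, y = 1619.78

After both shocks: AD is y = 3018 − 8p and SRAS is y = 10p − 128.
Setting them equal: 3146 = 18p, so p = 174.78.
Substituting into AD, y = 1619.78.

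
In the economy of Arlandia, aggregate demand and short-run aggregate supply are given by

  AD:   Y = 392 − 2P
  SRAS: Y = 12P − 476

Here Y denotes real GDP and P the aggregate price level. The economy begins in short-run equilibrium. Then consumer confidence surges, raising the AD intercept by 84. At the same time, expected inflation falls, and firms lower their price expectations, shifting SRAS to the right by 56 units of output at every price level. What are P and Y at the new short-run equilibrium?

After both shocks: AD is Y = 476 − 2P and SRAS is Y = 12P − 420.
Setting them equal: 896 = 14P, so P = 64.
Y = 476 − 2·64 = 348.

P = 64, Y = 348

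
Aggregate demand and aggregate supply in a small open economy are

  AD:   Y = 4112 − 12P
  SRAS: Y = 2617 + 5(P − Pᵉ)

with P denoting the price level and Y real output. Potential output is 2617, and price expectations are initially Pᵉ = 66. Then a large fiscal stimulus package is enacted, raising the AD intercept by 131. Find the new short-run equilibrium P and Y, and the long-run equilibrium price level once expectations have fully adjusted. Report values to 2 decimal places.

AD shifts right: new AD is Y = 4243 − 12P. With Pᵉ = 66, SRAS is Y = 2287 + 5P.
Short run: 4243 − 12P = 2287 + 5P gives 1956 = 17P, so P = 115.06 and Y = 4243 − 12P = 2862.29.
Y = 2862.29 is above potential 2617; expectations adjust and SRAS shifts left until Y = 2617.
Long run: on the new AD curve, 2617 = 4243 − 12P gives P = 135.50.

Short run: P = 115.06, Y = 2862.29. Long run: P = 135.50.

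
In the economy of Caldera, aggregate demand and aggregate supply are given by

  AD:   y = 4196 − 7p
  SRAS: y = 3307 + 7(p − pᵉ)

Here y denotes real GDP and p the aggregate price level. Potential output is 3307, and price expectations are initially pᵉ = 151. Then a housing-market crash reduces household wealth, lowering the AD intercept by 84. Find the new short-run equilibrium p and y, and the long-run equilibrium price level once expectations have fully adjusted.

AD shifts left: new AD is y = 4112 − 7p. With pᵉ = 151, SRAS is y = 2250 + 7p.
Short run: 4112 − 7p = 2250 + 7p gives 1862 = 14p, so p = 133 and y = 4112 − 7·133 = 3181.
y = 3181 is below potential 3307; expectations adjust and SRAS shifts right until y = 3307.
Long run: on the new AD curve, 3307 = 4112 − 7p gives p = 115.

Short run: p = 133, y = 3181. Long run: p = 115.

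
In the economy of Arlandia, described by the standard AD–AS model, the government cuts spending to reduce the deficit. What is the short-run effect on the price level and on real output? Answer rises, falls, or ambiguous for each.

Price level: falls; output: falls

This is a negative demand shock: AD shifts left.
Moving along the upward-sloping SRAS curve, P falls and Y falls.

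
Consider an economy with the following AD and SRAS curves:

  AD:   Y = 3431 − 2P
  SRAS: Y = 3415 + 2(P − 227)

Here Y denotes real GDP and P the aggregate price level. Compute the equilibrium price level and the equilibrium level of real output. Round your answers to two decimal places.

Write SRAS as Y = 3415 + 2P − 454 = 2961 + 2P.
Set AD = SRAS: 3431 − 2P = 2961 + 2P, so 470 = 4P and P = 117.50.
Substituting into AD, Y = 3431 − 2P = 3196.00.

P = 117.50, Y = 3196.00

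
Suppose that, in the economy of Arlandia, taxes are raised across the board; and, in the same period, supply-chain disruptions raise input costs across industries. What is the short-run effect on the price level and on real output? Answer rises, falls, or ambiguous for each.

The first event is a negative demand shock: AD shifts left, which by itself pushes P down and Y down.
The second is an adverse supply shock: SRAS shifts left, which by itself pushes P up and Y down.
The two shocks push P in opposite directions, so the effect on P is ambiguous. Both shocks push Y down, so Y falls.

Price level: ambiguous; output: falls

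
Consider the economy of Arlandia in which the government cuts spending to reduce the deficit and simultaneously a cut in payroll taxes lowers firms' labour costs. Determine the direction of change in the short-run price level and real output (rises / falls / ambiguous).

Price level: falls; output: ambiguous

The first event is a negative demand shock: AD shifts left, which by itself pushes P down and Y down.
The second is a favourable supply shock: SRAS shifts right, which by itself pushes P down and Y up.
Both shocks push P down, so P falls. The two shocks push Y in opposite directions, so the effect on Y is ambiguous.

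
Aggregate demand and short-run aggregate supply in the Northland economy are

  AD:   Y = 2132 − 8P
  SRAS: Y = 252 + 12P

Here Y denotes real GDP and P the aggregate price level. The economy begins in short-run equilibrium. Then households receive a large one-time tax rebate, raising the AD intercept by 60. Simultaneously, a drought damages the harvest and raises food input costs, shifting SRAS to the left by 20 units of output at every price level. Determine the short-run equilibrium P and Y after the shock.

After both shocks: AD is Y = 2192 − 8P and SRAS is Y = 232 + 12P.
Setting them equal: 1960 = 20P, so P = 98.
Y = 2192 − 8·98 = 1408.

P = 98, Y = 1408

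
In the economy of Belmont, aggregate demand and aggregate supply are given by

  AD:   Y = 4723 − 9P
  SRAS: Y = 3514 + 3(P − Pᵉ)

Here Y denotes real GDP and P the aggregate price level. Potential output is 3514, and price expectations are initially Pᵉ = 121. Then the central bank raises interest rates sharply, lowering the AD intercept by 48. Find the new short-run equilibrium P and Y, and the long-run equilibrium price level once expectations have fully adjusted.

AD shifts left: new AD is Y = 4675 − 9P. With Pᵉ = 121, SRAS is Y = 3151 + 3P.
Short run: 4675 − 9P = 3151 + 3P gives 1524 = 12P, so P = 127 and Y = 4675 − 9·127 = 3532.
Y = 3532 is above potential 3514; expectations adjust and SRAS shifts left until Y = 3514.
Long run: on the new AD curve, 3514 = 4675 − 9P gives P = 129.

Short run: P = 127, Y = 3532. Long run: P = 129.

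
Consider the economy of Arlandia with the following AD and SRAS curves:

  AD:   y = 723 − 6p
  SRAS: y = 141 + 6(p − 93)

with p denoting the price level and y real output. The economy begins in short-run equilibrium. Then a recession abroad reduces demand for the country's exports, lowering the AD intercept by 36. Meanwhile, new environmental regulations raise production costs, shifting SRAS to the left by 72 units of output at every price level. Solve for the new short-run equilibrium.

p = 98, y = 99

After both shocks: AD is y = 687 − 6p and SRAS is y = 6p − 489.
Setting them equal: 1176 = 12p, so p = 98.
y = 687 − 6·98 = 99.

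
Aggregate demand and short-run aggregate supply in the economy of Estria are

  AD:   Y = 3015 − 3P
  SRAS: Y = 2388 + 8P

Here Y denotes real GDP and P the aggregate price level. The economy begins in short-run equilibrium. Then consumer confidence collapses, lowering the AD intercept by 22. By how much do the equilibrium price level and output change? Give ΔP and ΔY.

ΔP = -2, ΔY = -16

This is a negative demand shock: AD shifts left.
New AD: Y = 2993 − 3P.
Set AD = SRAS: 2993 − 3P = 2388 + 8P, so 605 = 11P and P = 55.
Y = 2993 − 3·55 = 2828.
Initially P = 57, Y = 2844, so ΔP = -2 and ΔY = -16.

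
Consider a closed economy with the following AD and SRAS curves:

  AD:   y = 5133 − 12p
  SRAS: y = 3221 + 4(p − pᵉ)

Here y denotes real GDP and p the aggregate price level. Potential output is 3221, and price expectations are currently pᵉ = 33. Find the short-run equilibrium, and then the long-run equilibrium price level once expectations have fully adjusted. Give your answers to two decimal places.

Short run: with pᵉ = 33, SRAS is y = 3089 + 4p. Setting AD = SRAS gives 2044 = 16p, so p = 127.75 and y = 5133 − 12p = 3600.00.
Output 3600.00 is above potential 3221, so over time expected prices rise and SRAS shifts left until y returns to 3221.
Long run: y = 3221 on the AD curve gives 3221 = 5133 − 12p, so p = 159.33.

Short run: p = 127.75, y = 3600.00. Long run: p = 159.33.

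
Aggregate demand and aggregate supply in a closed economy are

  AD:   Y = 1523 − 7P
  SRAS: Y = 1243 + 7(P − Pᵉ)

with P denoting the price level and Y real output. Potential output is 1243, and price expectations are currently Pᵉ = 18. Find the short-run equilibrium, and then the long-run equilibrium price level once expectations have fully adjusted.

Short run: with Pᵉ = 18, SRAS is Y = 1117 + 7P. Setting AD = SRAS gives 406 = 14P, so P = 29 and Y = 1523 − 7·29 = 1320.
Output 1320 is above potential 1243, so over time expected prices rise and SRAS shifts left until Y returns to 1243.
Long run: Y = 1243 on the AD curve gives 1243 = 1523 − 7P, so P = 40.

Short run: P = 29, Y = 1320. Long run: P = 40.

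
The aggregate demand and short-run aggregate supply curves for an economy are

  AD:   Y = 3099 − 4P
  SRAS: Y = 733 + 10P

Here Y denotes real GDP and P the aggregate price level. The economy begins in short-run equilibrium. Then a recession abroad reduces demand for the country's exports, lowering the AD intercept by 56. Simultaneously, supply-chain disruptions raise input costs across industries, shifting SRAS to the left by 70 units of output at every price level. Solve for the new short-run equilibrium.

After both shocks: AD is Y = 3043 − 4P and SRAS is Y = 663 + 10P.
Setting them equal: 2380 = 14P, so P = 170.
Y = 3043 − 4·170 = 2363.

P = 170, Y = 2363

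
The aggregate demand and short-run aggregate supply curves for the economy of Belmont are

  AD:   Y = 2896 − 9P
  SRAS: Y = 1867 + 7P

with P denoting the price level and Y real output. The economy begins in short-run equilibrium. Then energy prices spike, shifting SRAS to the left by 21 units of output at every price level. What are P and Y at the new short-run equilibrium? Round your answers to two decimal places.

P = 65.63, Y = 2305.38

This is a negative supply shock: SRAS shifts left.
New SRAS: Y = 1846 + 7P.
Set AD = SRAS: 2896 − 9P = 1846 + 7P, so 1050 = 16P and P = 65.63.
Substituting into AD, Y = 2305.38.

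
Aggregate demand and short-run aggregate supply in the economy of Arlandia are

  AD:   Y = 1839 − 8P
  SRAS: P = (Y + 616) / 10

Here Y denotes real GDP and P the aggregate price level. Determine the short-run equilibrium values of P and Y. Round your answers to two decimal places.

Rearrange SRAS to Y = 10P − 616.
Set AD = SRAS: 1839 − 8P = 10P − 616, so 2455 = 18P and P = 136.39.
Substituting into AD, Y = 1839 − 8P = 747.89.

P = 136.39, Y = 747.89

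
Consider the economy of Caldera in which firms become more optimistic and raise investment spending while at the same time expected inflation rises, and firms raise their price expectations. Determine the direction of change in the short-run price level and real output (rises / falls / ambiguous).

Price level: rises; output: ambiguous

The first event is a positive demand shock: AD shifts right, which by itself pushes P up and Y up.
The second is an adverse supply shock: SRAS shifts left, which by itself pushes P up and Y down.
Both shocks push P up, so P rises. The two shocks push Y in opposite directions, so the effect on Y is ambiguous.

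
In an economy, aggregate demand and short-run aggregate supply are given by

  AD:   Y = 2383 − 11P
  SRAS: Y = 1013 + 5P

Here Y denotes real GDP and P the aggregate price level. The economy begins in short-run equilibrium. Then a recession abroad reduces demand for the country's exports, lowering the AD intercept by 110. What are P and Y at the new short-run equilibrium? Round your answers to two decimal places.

P = 78.75, Y = 1406.75

This is a negative demand shock: AD shifts left.
New AD: Y = 2273 − 11P.
Set AD = SRAS: 2273 − 11P = 1013 + 5P, so 1260 = 16P and P = 78.75.
Substituting into AD, Y = 1406.75.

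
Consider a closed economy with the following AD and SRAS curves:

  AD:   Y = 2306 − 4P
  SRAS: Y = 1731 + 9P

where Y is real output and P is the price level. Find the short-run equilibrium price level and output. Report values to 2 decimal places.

Set AD = SRAS: 2306 − 4P = 1731 + 9P, so 575 = 13P and P = 44.23.
Substituting into AD, Y = 2306 − 4P = 2129.08.

P = 44.23, Y = 2129.08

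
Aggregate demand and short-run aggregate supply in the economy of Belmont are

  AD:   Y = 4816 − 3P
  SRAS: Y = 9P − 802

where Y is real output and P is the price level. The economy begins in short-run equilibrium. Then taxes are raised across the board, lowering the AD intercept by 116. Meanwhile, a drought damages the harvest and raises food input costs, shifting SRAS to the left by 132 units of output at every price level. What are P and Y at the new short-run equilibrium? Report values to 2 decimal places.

After both shocks: AD is Y = 4700 − 3P and SRAS is Y = 9P − 934.
Setting them equal: 5634 = 12P, so P = 469.50.
Substituting into AD, Y = 3291.50.

P = 469.50, Y = 3291.50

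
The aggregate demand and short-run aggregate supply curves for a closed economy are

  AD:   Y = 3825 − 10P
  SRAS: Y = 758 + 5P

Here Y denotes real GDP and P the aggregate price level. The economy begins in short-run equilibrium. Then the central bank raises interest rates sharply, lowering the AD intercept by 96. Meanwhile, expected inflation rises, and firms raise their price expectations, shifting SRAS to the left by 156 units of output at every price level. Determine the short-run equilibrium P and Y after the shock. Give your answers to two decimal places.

P = 208.47, Y = 1644.33

After both shocks: AD is Y = 3729 − 10P and SRAS is Y = 602 + 5P.
Setting them equal: 3127 = 15P, so P = 208.47.
Substituting into AD, Y = 1644.33.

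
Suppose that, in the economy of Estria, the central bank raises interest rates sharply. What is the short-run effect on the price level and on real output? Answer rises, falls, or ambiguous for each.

This is a negative demand shock: AD shifts left.
Moving along the upward-sloping SRAS curve, P falls and Y falls.

Price level: falls; output: falls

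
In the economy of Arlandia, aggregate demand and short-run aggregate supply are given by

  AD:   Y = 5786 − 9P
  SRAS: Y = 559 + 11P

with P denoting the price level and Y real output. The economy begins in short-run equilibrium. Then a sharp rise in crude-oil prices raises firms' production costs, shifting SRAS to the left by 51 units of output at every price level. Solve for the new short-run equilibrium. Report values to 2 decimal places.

P = 263.90, Y = 3410.90

This is a negative supply shock: SRAS shifts left.
New SRAS: Y = 508 + 11P.
Set AD = SRAS: 5786 − 9P = 508 + 11P, so 5278 = 20P and P = 263.90.
Substituting into AD, Y = 3410.90.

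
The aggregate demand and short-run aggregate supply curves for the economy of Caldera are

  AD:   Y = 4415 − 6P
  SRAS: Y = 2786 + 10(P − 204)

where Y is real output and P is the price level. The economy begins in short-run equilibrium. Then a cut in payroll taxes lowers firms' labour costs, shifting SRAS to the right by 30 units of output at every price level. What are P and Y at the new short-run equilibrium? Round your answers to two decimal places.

This is a positive supply shock: SRAS shifts right.
New SRAS: Y = 776 + 10P.
Set AD = SRAS: 4415 − 6P = 776 + 10P, so 3639 = 16P and P = 227.44.
Substituting into AD, Y = 3050.38.

P = 227.44, Y = 3050.38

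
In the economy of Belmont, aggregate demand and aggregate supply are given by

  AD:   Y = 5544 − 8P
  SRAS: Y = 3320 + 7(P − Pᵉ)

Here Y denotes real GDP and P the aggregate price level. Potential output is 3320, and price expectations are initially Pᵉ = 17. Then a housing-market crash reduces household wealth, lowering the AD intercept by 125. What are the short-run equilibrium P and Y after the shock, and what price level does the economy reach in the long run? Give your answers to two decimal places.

Short run: P = 147.87, Y = 4236.07. Long run: P = 262.38.

AD shifts left: new AD is Y = 5419 − 8P. With Pᵉ = 17, SRAS is Y = 3201 + 7P.
Short run: 5419 − 8P = 3201 + 7P gives 2218 = 15P, so P = 147.87 and Y = 5419 − 8P = 4236.07.
Y = 4236.07 is above potential 3320; expectations adjust and SRAS shifts left until Y = 3320.
Long run: on the new AD curve, 3320 = 5419 − 8P gives P = 262.38.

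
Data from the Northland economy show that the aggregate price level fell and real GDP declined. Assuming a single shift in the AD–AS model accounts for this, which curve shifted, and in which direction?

AD shifted left

P fell and Y fell. An AD shift moves P and Y in the same direction; an SRAS shift moves them in opposite directions.
Here P and Y moved in the same direction, so the AD curve shifted.
Since Y fell, AD shifted left.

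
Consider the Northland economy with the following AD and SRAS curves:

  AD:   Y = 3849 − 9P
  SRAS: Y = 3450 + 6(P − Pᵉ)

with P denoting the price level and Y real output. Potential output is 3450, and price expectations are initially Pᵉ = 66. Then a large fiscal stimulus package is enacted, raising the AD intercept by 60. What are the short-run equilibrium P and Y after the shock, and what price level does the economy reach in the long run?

Short run: P = 57, Y = 3396. Long run: P = 51.

AD shifts right: new AD is Y = 3909 − 9P. With Pᵉ = 66, SRAS is Y = 3054 + 6P.
Short run: 3909 − 9P = 3054 + 6P gives 855 = 15P, so P = 57 and Y = 3909 − 9·57 = 3396.
Y = 3396 is below potential 3450; expectations adjust and SRAS shifts right until Y = 3450.
Long run: on the new AD curve, 3450 = 3909 − 9P gives P = 51.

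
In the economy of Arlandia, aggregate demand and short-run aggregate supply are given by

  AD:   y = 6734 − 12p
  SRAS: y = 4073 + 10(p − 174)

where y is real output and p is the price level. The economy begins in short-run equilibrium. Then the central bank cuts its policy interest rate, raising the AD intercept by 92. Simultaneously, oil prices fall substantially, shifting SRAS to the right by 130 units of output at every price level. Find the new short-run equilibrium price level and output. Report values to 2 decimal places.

p = 198.32, y = 4446.18

After both shocks: AD is y = 6826 − 12p and SRAS is y = 2463 + 10p.
Setting them equal: 4363 = 22p, so p = 198.32.
Substituting into AD, y = 4446.18.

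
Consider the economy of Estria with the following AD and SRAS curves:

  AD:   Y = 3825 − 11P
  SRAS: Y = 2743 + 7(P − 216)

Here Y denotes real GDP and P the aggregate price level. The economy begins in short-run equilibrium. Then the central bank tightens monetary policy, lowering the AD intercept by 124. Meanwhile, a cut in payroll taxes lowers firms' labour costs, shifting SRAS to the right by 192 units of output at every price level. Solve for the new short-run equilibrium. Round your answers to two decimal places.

After both shocks: AD is Y = 3701 − 11P and SRAS is Y = 1423 + 7P.
Setting them equal: 2278 = 18P, so P = 126.56.
Substituting into AD, Y = 2308.89.

P = 126.56, Y = 2308.89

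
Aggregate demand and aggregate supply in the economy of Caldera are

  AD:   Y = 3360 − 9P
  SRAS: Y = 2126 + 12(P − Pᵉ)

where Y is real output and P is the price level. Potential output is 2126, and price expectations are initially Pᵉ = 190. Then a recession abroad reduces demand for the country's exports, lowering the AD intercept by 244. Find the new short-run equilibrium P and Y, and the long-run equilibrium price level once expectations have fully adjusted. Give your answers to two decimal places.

Short run: P = 155.71, Y = 1714.57. Long run: P = 110.00.

AD shifts left: new AD is Y = 3116 − 9P. With Pᵉ = 190, SRAS is Y = 12P − 154.
Short run: 3116 − 9P = 12P − 154 gives 3270 = 21P, so P = 155.71 and Y = 3116 − 9P = 1714.57.
Y = 1714.57 is below potential 2126; expectations adjust and SRAS shifts right until Y = 2126.
Long run: on the new AD curve, 2126 = 3116 − 9P gives P = 110.00.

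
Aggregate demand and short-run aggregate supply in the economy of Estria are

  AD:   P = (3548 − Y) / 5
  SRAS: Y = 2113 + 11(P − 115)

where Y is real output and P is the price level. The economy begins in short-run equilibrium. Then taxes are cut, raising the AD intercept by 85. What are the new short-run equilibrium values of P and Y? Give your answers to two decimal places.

P = 174.06, Y = 2762.69

This is a positive demand shock: AD shifts right.
New AD: Y = 3633 − 5P.
SRAS can be written Y = 848 + 11P.
Set AD = SRAS: 3633 − 5P = 848 + 11P, so 2785 = 16P and P = 174.06.
Substituting into AD, Y = 2762.69.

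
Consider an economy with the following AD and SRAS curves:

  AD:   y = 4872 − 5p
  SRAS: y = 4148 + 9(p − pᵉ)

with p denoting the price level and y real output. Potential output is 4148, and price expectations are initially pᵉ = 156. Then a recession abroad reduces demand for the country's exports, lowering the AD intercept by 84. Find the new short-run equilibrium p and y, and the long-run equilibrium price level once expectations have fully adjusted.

Short run: p = 146, y = 4058. Long run: p = 128.

AD shifts left: new AD is y = 4788 − 5p. With pᵉ = 156, SRAS is y = 2744 + 9p.
Short run: 4788 − 5p = 2744 + 9p gives 2044 = 14p, so p = 146 and y = 4788 − 5·146 = 4058.
y = 4058 is below potential 4148; expectations adjust and SRAS shifts right until y = 4148.
Long run: on the new AD curve, 4148 = 4788 − 5p gives p = 128.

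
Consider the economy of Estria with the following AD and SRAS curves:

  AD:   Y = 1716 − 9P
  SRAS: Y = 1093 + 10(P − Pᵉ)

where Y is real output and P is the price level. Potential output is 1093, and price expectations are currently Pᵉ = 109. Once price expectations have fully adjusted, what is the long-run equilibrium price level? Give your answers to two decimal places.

Short run: with Pᵉ = 109, SRAS is Y = 3 + 10P. Setting AD = SRAS gives 1713 = 19P, so P = 90.16 and Y = 1716 − 9P = 904.58.
Output 904.58 is below potential 1093, so over time expected prices fall and SRAS shifts right until Y returns to 1093.
Long run: Y = 1093 on the AD curve gives 1093 = 1716 − 9P, so P = 69.22.

Long-run P = 69.22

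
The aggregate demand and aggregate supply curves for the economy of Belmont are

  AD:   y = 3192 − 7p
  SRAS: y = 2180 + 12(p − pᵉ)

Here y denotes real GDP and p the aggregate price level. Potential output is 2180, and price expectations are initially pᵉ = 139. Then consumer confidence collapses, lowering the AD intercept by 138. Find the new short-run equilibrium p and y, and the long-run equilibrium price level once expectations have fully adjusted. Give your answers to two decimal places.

Short run: p = 133.79, y = 2117.47. Long run: p = 124.86.

AD shifts left: new AD is y = 3054 − 7p. With pᵉ = 139, SRAS is y = 512 + 12p.
Short run: 3054 − 7p = 512 + 12p gives 2542 = 19p, so p = 133.79 and y = 3054 − 7p = 2117.47.
y = 2117.47 is below potential 2180; expectations adjust and SRAS shifts right until y = 2180.
Long run: on the new AD curve, 2180 = 3054 − 7p gives p = 124.86.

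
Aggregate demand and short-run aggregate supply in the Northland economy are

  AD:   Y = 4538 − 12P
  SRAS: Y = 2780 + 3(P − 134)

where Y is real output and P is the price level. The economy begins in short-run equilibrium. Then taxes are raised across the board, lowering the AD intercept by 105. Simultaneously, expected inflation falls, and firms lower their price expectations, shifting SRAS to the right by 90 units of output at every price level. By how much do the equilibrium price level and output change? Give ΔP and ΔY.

ΔP = -13, ΔY = +51

After both shocks: AD is Y = 4433 − 12P and SRAS is Y = 2468 + 3P.
Setting them equal: 1965 = 15P, so P = 131.
Y = 4433 − 12·131 = 2861.
Initially P = 144, Y = 2810, so ΔP = -13 and ΔY = +51.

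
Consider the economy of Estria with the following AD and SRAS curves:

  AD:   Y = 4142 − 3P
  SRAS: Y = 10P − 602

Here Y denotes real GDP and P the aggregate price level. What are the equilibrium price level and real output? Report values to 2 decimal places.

P = 364.92, Y = 3047.23

Set AD = SRAS: 4142 − 3P = 10P − 602, so 4744 = 13P and P = 364.92.
Substituting into AD, Y = 4142 − 3P = 3047.23.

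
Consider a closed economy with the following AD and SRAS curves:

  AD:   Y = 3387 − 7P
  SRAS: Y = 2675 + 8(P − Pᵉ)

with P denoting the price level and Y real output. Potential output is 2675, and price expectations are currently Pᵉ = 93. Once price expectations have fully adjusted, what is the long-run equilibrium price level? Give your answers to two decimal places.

Long-run P = 101.71

Short run: with Pᵉ = 93, SRAS is Y = 1931 + 8P. Setting AD = SRAS gives 1456 = 15P, so P = 97.07 and Y = 3387 − 7P = 2707.53.
Output 2707.53 is above potential 2675, so over time expected prices rise and SRAS shifts left until Y returns to 2675.
Long run: Y = 2675 on the AD curve gives 2675 = 3387 − 7P, so P = 101.71.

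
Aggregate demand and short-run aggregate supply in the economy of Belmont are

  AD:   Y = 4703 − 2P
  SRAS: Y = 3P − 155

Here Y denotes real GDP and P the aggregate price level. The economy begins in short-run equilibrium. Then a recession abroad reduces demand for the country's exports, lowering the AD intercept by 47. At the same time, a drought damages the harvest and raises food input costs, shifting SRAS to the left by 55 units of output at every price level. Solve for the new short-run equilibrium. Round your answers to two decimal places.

P = 973.20, Y = 2709.60

After both shocks: AD is Y = 4656 − 2P and SRAS is Y = 3P − 210.
Setting them equal: 4866 = 5P, so P = 973.20.
Substituting into AD, Y = 2709.60.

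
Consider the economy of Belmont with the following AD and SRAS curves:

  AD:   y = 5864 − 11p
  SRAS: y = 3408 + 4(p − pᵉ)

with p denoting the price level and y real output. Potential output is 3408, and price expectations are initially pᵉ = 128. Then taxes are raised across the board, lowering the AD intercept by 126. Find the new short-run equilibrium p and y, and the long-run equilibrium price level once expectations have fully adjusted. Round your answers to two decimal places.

Short run: p = 189.47, y = 3653.87. Long run: p = 211.82.

AD shifts left: new AD is y = 5738 − 11p. With pᵉ = 128, SRAS is y = 2896 + 4p.
Short run: 5738 − 11p = 2896 + 4p gives 2842 = 15p, so p = 189.47 and y = 5738 − 11p = 3653.87.
y = 3653.87 is above potential 3408; expectations adjust and SRAS shifts left until y = 3408.
Long run: on the new AD curve, 3408 = 5738 − 11p gives p = 211.82.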